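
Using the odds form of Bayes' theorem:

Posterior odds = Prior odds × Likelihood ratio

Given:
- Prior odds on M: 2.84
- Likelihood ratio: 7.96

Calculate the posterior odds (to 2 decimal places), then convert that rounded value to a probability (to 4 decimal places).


Step 1: Calculate posterior odds
Posterior odds = Prior odds × LR
               = 2.84 × 7.96
               = 22.61

Step 2: Convert to probability
P(M|E) = Posterior odds / (1 + Posterior odds)
       = 22.61 / (1 + 22.61)
       = 22.61 / 23.61
       = 0.9576

The evidence increased P(M) from 0.7396 to 0.9576.


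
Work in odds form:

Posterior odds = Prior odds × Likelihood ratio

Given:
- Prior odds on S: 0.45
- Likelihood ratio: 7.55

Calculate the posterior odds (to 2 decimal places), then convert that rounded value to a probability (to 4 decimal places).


Step 1: Calculate posterior odds
Posterior odds = Prior odds × LR
               = 0.45 × 7.55
               = 3.40

Step 2: Convert to probability
P(S|E) = Posterior odds / (1 + Posterior odds)
       = 3.40 / (1 + 3.40)
       = 3.40 / 4.40
       = 0.7727

The evidence increased P(S) from 0.3103 to 0.7727.


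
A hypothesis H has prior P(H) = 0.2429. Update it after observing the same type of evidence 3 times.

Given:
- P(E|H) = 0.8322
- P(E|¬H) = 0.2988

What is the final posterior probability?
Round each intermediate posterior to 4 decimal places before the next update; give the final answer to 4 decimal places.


Sequential Bayesian updating:

Initial prior: P(H) = 0.2429

Update 1:
  P(E) = 0.8322 × 0.2429 + 0.2988 × 0.7571 = 0.20214138 + 0.22622148 = 0.42836286
  P(H|E) = 0.20214138 / 0.42836286 = 0.4719

Update 2:
  P(E) = 0.8322 × 0.4719 + 0.2988 × 0.5281 = 0.39271518 + 0.15779628 = 0.55051146
  P(H|E) = 0.39271518 / 0.55051146 = 0.7134

Update 3:
  P(E) = 0.8322 × 0.7134 + 0.2988 × 0.2866 = 0.59369148 + 0.08563608 = 0.67932756
  P(H|E) = 0.59369148 / 0.67932756 = 0.8739

Final posterior: 0.8739


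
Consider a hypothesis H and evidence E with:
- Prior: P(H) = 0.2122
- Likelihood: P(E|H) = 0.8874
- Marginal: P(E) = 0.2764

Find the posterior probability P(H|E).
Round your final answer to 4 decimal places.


Using Bayes' theorem:

P(H|E) = P(E|H) × P(H) / P(E)
       = 0.8874 × 0.2122 / 0.2764
       = 0.18830628 / 0.2764
       = 0.6813

The evidence strengthens our belief in H.
Prior: 0.2122 → Posterior: 0.6813


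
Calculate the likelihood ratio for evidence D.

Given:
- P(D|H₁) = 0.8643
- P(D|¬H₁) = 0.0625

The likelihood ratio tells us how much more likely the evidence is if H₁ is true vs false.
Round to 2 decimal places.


Likelihood Ratio (LR) = P(D|H₁) / P(D|¬H₁)

LR = 0.8643 / 0.0625
   = 13.83

The evidence is 13.83 times more likely if H₁ is true than if H₁ is false.
LR > 1, so observing D raises the odds in favor of H₁.


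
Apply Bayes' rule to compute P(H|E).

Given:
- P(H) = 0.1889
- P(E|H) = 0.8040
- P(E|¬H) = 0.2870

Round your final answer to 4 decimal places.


Bayes' theorem: P(H|E) = P(E|H) × P(H) / P(E)

Step 1: Calculate P(E) using law of total probability
P(E) = P(E|H)P(H) + P(E|¬H)P(¬H)
     = 0.8040 × 0.1889 + 0.2870 × 0.8111
     = 0.15187560 + 0.23278570
     = 0.38466130

Step 2: Apply Bayes' theorem
P(H|E) = P(E|H) × P(H) / P(E)
       = 0.15187560 / 0.38466130
       = 0.3948


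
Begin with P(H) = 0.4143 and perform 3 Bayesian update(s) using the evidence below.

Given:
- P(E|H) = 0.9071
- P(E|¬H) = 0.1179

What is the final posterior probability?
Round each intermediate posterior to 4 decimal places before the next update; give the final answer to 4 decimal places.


Sequential Bayesian updating:

Initial prior: P(H) = 0.4143

Update 1:
  P(E) = 0.9071 × 0.4143 + 0.1179 × 0.5857 = 0.37581153 + 0.06905403 = 0.44486556
  P(H|E) = 0.37581153 / 0.44486556 = 0.8448

Update 2:
  P(E) = 0.9071 × 0.8448 + 0.1179 × 0.1552 = 0.76631808 + 0.01829808 = 0.78461616
  P(H|E) = 0.76631808 / 0.78461616 = 0.9767

Update 3:
  P(E) = 0.9071 × 0.9767 + 0.1179 × 0.0233 = 0.88596457 + 0.00274707 = 0.88871164
  P(H|E) = 0.88596457 / 0.88871164 = 0.9969

Final posterior: 0.9969


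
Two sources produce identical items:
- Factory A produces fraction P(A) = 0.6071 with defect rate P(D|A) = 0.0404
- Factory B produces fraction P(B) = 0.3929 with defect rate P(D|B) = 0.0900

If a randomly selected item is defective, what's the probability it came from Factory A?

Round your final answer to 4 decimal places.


Let A = from Factory A, D = defective

Given:
- P(A) = 0.6071, P(B) = 0.3929
- P(D|A) = 0.0404, P(D|B) = 0.0900

Step 1: Find P(D)
P(D) = P(D|A)P(A) + P(D|B)P(B)
     = 0.0404 × 0.6071 + 0.0900 × 0.3929
     = 0.02452684 + 0.03536100
     = 0.05988784

Step 2: Apply Bayes' theorem
P(A|D) = P(D|A)P(A) / P(D)
       = 0.02452684 / 0.05988784
       = 0.4095


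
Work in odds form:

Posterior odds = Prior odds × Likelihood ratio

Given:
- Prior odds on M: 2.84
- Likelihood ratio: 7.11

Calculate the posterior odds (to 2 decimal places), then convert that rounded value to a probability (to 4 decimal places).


Step 1: Calculate posterior odds
Posterior odds = Prior odds × LR
               = 2.84 × 7.11
               = 20.19

Step 2: Convert to probability
P(M|E) = Posterior odds / (1 + Posterior odds)
       = 20.19 / (1 + 20.19)
       = 20.19 / 21.19
       = 0.9528

The evidence increased P(M) from 0.7396 to 0.9528.


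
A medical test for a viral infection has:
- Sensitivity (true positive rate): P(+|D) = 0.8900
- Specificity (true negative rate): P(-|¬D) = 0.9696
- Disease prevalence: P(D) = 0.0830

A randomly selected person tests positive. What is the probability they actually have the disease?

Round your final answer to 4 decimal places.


Let D = has disease, + = positive test

Given:
- P(D) = 0.0830 (prevalence)
- P(+|D) = 0.8900 (sensitivity)
- P(-|¬D) = 0.9696 (specificity)
- P(+|¬D) = 0.0304 (false positive rate = 1 - specificity)

Step 1: Find P(+)
P(+) = P(+|D)P(D) + P(+|¬D)P(¬D)
     = 0.8900 × 0.0830 + 0.0304 × 0.9170
     = 0.07387000 + 0.02787680
     = 0.10174680

Step 2: Apply Bayes' theorem for P(D|+)
P(D|+) = P(+|D)P(D) / P(+)
       = 0.07387000 / 0.10174680
       = 0.7260


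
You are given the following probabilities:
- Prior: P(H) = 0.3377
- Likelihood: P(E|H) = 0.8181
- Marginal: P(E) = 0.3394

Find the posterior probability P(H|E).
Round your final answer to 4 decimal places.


Using Bayes' theorem:

P(H|E) = P(E|H) × P(H) / P(E)
       = 0.8181 × 0.3377 / 0.3394
       = 0.27627237 / 0.3394
       = 0.8140

The evidence strengthens our belief in H.
Prior: 0.3377 → Posterior: 0.8140


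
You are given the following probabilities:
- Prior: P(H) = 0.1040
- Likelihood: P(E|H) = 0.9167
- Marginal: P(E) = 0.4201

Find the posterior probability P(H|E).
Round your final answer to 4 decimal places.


Using Bayes' theorem:

P(H|E) = P(E|H) × P(H) / P(E)
       = 0.9167 × 0.1040 / 0.4201
       = 0.09533680 / 0.4201
       = 0.2269

The evidence strengthens our belief in H.
Prior: 0.1040 → Posterior: 0.2269


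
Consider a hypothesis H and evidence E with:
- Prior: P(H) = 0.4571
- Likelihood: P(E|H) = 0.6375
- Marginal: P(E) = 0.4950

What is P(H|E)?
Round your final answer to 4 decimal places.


Using Bayes' theorem:

P(H|E) = P(E|H) × P(H) / P(E)
       = 0.6375 × 0.4571 / 0.4950
       = 0.29140125 / 0.4950
       = 0.5887

The evidence strengthens our belief in H.
Prior: 0.4571 → Posterior: 0.5887


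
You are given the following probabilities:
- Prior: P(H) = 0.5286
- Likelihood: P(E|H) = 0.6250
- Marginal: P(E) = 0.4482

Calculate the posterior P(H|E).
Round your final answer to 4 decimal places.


Using Bayes' theorem:

P(H|E) = P(E|H) × P(H) / P(E)
       = 0.6250 × 0.5286 / 0.4482
       = 0.33037500 / 0.4482
       = 0.7371

The evidence strengthens our belief in H.
Prior: 0.5286 → Posterior: 0.7371


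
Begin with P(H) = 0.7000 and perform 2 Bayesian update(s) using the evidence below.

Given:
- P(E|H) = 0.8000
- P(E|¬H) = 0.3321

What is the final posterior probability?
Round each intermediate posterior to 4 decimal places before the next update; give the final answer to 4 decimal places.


Sequential Bayesian updating:

Initial prior: P(H) = 0.7000

Update 1:
  P(E) = 0.8000 × 0.7000 + 0.3321 × 0.3000 = 0.56000000 + 0.09963000 = 0.65963000
  P(H|E) = 0.56000000 / 0.65963000 = 0.8490

Update 2:
  P(E) = 0.8000 × 0.8490 + 0.3321 × 0.1510 = 0.67920000 + 0.05014710 = 0.72934710
  P(H|E) = 0.67920000 / 0.72934710 = 0.9312

Final posterior: 0.9312


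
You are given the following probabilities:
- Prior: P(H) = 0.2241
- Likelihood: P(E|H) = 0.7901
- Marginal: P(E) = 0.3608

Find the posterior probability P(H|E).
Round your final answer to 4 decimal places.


Using Bayes' theorem:

P(H|E) = P(E|H) × P(H) / P(E)
       = 0.7901 × 0.2241 / 0.3608
       = 0.17706141 / 0.3608
       = 0.4907

The evidence strengthens our belief in H.
Prior: 0.2241 → Posterior: 0.4907


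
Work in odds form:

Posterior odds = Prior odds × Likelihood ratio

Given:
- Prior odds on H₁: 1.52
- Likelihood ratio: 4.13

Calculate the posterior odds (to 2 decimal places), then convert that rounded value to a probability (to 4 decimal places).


Step 1: Calculate posterior odds
Posterior odds = Prior odds × LR
               = 1.52 × 4.13
               = 6.28

Step 2: Convert to probability
P(H₁|E) = Posterior odds / (1 + Posterior odds)
       = 6.28 / (1 + 6.28)
       = 6.28 / 7.28
       = 0.8626

The evidence increased P(H₁) from 0.6032 to 0.8626.


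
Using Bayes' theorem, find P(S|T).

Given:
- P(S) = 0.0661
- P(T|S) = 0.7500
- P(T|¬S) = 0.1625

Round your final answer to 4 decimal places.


Bayes' theorem: P(S|T) = P(T|S) × P(S) / P(T)

Step 1: Calculate P(T) using law of total probability
P(T) = P(T|S)P(S) + P(T|¬S)P(¬S)
     = 0.7500 × 0.0661 + 0.1625 × 0.9339
     = 0.04957500 + 0.15175875
     = 0.20133375

Step 2: Apply Bayes' theorem
P(S|T) = P(T|S) × P(S) / P(T)
       = 0.04957500 / 0.20133375
       = 0.2462


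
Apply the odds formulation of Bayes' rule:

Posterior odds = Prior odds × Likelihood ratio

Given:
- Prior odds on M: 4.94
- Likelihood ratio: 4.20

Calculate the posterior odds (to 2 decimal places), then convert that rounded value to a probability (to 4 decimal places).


Step 1: Calculate posterior odds
Posterior odds = Prior odds × LR
               = 4.94 × 4.20
               = 20.75

Step 2: Convert to probability
P(M|E) = Posterior odds / (1 + Posterior odds)
       = 20.75 / (1 + 20.75)
       = 20.75 / 21.75
       = 0.9540

The evidence increased P(M) from 0.8316 to 0.9540.


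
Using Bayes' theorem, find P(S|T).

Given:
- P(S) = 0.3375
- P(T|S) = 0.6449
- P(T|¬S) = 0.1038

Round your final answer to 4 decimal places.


Bayes' theorem: P(S|T) = P(T|S) × P(S) / P(T)

Step 1: Calculate P(T) using law of total probability
P(T) = P(T|S)P(S) + P(T|¬S)P(¬S)
     = 0.6449 × 0.3375 + 0.1038 × 0.6625
     = 0.21765375 + 0.06876750
     = 0.28642125

Step 2: Apply Bayes' theorem
P(S|T) = P(T|S) × P(S) / P(T)
       = 0.21765375 / 0.28642125
       = 0.7599


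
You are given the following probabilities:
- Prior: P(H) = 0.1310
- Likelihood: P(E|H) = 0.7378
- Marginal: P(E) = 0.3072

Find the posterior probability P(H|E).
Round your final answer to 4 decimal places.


Using Bayes' theorem:

P(H|E) = P(E|H) × P(H) / P(E)
       = 0.7378 × 0.1310 / 0.3072
       = 0.09665180 / 0.3072
       = 0.3146

The evidence strengthens our belief in H.
Prior: 0.1310 → Posterior: 0.3146


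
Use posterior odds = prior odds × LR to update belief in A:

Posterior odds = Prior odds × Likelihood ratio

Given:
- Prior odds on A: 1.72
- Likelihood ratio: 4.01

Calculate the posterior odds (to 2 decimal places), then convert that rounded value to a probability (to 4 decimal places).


Step 1: Calculate posterior odds
Posterior odds = Prior odds × LR
               = 1.72 × 4.01
               = 6.90

Step 2: Convert to probability
P(A|E) = Posterior odds / (1 + Posterior odds)
       = 6.90 / (1 + 6.90)
       = 6.90 / 7.90
       = 0.8734

The evidence increased P(A) from 0.6324 to 0.8734.


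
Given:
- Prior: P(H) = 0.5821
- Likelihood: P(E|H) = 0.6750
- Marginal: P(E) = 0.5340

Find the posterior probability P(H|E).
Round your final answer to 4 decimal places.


Using Bayes' theorem:

P(H|E) = P(E|H) × P(H) / P(E)
       = 0.6750 × 0.5821 / 0.5340
       = 0.39291750 / 0.5340
       = 0.7358

The evidence strengthens our belief in H.
Prior: 0.5821 → Posterior: 0.7358


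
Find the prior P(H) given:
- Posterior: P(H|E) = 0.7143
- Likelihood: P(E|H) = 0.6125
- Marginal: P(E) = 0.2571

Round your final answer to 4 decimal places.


From Bayes' theorem: P(H|E) = P(E|H) × P(H) / P(E)

Rearranging for P(H):
P(H) = P(H|E) × P(E) / P(E|H)
     = 0.7143 × 0.2571 / 0.6125
     = 0.18364653 / 0.6125
     = 0.2998


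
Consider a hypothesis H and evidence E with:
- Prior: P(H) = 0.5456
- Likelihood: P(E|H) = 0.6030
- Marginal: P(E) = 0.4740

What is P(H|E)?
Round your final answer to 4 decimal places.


Using Bayes' theorem:

P(H|E) = P(E|H) × P(H) / P(E)
       = 0.6030 × 0.5456 / 0.4740
       = 0.32899680 / 0.4740
       = 0.6941

The evidence strengthens our belief in H.
Prior: 0.5456 → Posterior: 0.6941


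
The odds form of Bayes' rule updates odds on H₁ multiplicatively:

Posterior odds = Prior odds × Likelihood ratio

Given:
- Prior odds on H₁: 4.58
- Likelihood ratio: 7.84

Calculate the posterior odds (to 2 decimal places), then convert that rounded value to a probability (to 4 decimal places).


Step 1: Calculate posterior odds
Posterior odds = Prior odds × LR
               = 4.58 × 7.84
               = 35.91

Step 2: Convert to probability
P(H₁|E) = Posterior odds / (1 + Posterior odds)
       = 35.91 / (1 + 35.91)
       = 35.91 / 36.91
       = 0.9729

The evidence increased P(H₁) from 0.8208 to 0.9729.


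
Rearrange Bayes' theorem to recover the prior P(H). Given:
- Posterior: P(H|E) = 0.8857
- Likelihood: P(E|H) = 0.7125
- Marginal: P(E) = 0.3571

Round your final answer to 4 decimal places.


From Bayes' theorem: P(H|E) = P(E|H) × P(H) / P(E)

Rearranging for P(H):
P(H) = P(H|E) × P(E) / P(E|H)
     = 0.8857 × 0.3571 / 0.7125
     = 0.31628347 / 0.7125
     = 0.4439


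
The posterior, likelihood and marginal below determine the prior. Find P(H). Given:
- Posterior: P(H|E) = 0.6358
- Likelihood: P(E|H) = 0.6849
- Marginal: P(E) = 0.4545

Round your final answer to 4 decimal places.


From Bayes' theorem: P(H|E) = P(E|H) × P(H) / P(E)

Rearranging for P(H):
P(H) = P(H|E) × P(E) / P(E|H)
     = 0.6358 × 0.4545 / 0.6849
     = 0.28897110 / 0.6849
     = 0.4219


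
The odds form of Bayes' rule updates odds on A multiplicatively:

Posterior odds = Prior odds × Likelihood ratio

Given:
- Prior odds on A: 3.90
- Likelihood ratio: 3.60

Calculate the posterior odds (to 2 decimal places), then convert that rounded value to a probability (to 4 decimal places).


Step 1: Calculate posterior odds
Posterior odds = Prior odds × LR
               = 3.90 × 3.60
               = 14.04

Step 2: Convert to probability
P(A|E) = Posterior odds / (1 + Posterior odds)
       = 14.04 / (1 + 14.04)
       = 14.04 / 15.04
       = 0.9335

The evidence increased P(A) from 0.7959 to 0.9335.


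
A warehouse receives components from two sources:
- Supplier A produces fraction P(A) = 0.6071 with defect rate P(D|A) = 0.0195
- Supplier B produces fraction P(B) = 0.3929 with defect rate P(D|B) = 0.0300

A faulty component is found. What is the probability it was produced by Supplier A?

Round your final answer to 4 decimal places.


Let A = from Supplier A, D = faulty

Given:
- P(A) = 0.6071, P(B) = 0.3929
- P(D|A) = 0.0195, P(D|B) = 0.0300

Step 1: Find P(D)
P(D) = P(D|A)P(A) + P(D|B)P(B)
     = 0.0195 × 0.6071 + 0.0300 × 0.3929
     = 0.01183845 + 0.01178700
     = 0.02362545

Step 2: Apply Bayes' theorem
P(A|D) = P(D|A)P(A) / P(D)
       = 0.01183845 / 0.02362545
       = 0.5011


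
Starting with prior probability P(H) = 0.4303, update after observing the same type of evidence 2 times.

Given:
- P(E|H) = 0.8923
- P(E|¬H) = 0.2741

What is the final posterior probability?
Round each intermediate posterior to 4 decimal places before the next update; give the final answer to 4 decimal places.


Sequential Bayesian updating:

Initial prior: P(H) = 0.4303

Update 1:
  P(E) = 0.8923 × 0.4303 + 0.2741 × 0.5697 = 0.38395669 + 0.15615477 = 0.54011146
  P(H|E) = 0.38395669 / 0.54011146 = 0.7109

Update 2:
  P(E) = 0.8923 × 0.7109 + 0.2741 × 0.2891 = 0.63433607 + 0.07924231 = 0.71357838
  P(H|E) = 0.63433607 / 0.71357838 = 0.8890

Final posterior: 0.8890


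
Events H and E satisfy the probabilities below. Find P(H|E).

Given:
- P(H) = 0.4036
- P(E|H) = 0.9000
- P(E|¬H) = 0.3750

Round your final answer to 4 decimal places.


Bayes' theorem: P(H|E) = P(E|H) × P(H) / P(E)

Step 1: Calculate P(E) using law of total probability
P(E) = P(E|H)P(H) + P(E|¬H)P(¬H)
     = 0.9000 × 0.4036 + 0.3750 × 0.5964
     = 0.36324000 + 0.22365000
     = 0.58689000

Step 2: Apply Bayes' theorem
P(H|E) = P(E|H) × P(H) / P(E)
       = 0.36324000 / 0.58689000
       = 0.6189


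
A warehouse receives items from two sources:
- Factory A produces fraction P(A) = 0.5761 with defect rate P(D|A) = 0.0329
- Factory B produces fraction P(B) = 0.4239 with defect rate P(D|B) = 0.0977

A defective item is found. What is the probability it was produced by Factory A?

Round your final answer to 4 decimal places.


Let A = from Factory A, D = defective

Given:
- P(A) = 0.5761, P(B) = 0.4239
- P(D|A) = 0.0329, P(D|B) = 0.0977

Step 1: Find P(D)
P(D) = P(D|A)P(A) + P(D|B)P(B)
     = 0.0329 × 0.5761 + 0.0977 × 0.4239
     = 0.01895369 + 0.04141503
     = 0.06036872

Step 2: Apply Bayes' theorem
P(A|D) = P(D|A)P(A) / P(D)
       = 0.01895369 / 0.06036872
       = 0.3140


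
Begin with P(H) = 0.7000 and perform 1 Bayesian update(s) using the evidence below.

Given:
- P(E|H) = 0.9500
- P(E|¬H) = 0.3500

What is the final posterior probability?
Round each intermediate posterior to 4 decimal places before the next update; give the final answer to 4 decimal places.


Sequential Bayesian updating:

Initial prior: P(H) = 0.7000

Update 1:
  P(E) = 0.9500 × 0.7000 + 0.3500 × 0.3000 = 0.66500000 + 0.10500000 = 0.77000000
  P(H|E) = 0.66500000 / 0.77000000 = 0.8636

Final posterior: 0.8636


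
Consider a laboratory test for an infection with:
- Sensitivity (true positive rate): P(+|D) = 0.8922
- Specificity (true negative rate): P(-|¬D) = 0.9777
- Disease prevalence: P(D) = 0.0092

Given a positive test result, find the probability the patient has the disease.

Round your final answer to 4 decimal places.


Let D = has disease, + = positive test

Given:
- P(D) = 0.0092 (prevalence)
- P(+|D) = 0.8922 (sensitivity)
- P(-|¬D) = 0.9777 (specificity)
- P(+|¬D) = 0.0223 (false positive rate = 1 - specificity)

Step 1: Find P(+)
P(+) = P(+|D)P(D) + P(+|¬D)P(¬D)
     = 0.8922 × 0.0092 + 0.0223 × 0.9908
     = 0.00820824 + 0.02209484
     = 0.03030308

Step 2: Apply Bayes' theorem for P(D|+)
P(D|+) = P(+|D)P(D) / P(+)
       = 0.00820824 / 0.03030308
       = 0.2709


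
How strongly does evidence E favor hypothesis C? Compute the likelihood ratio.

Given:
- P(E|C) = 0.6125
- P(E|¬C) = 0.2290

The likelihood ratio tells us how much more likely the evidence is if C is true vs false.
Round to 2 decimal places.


Likelihood Ratio (LR) = P(E|C) / P(E|¬C)

LR = 0.6125 / 0.2290
   = 2.67

The evidence is 2.67 times more likely if C is true than if C is false.
Since LR > 1, the evidence supports C over ¬C.


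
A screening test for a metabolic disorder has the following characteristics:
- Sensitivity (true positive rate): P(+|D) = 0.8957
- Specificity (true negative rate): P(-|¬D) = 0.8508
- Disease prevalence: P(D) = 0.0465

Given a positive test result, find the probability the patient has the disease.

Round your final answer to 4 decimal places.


Let D = has disease, + = positive test

Given:
- P(D) = 0.0465 (prevalence)
- P(+|D) = 0.8957 (sensitivity)
- P(-|¬D) = 0.8508 (specificity)
- P(+|¬D) = 0.1492 (false positive rate = 1 - specificity)

Step 1: Find P(+)
P(+) = P(+|D)P(D) + P(+|¬D)P(¬D)
     = 0.8957 × 0.0465 + 0.1492 × 0.9535
     = 0.04165005 + 0.14226220
     = 0.18391225

Step 2: Apply Bayes' theorem for P(D|+)
P(D|+) = P(+|D)P(D) / P(+)
       = 0.04165005 / 0.18391225
       = 0.2265


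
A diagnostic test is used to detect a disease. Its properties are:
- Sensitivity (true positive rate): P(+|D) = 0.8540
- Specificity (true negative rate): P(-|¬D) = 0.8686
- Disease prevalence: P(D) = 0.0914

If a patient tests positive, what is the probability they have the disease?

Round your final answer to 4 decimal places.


Let D = has disease, + = positive test

Given:
- P(D) = 0.0914 (prevalence)
- P(+|D) = 0.8540 (sensitivity)
- P(-|¬D) = 0.8686 (specificity)
- P(+|¬D) = 0.1314 (false positive rate = 1 - specificity)

Step 1: Find P(+)
P(+) = P(+|D)P(D) + P(+|¬D)P(¬D)
     = 0.8540 × 0.0914 + 0.1314 × 0.9086
     = 0.07805560 + 0.11939004
     = 0.19744564

Step 2: Apply Bayes' theorem for P(D|+)
P(D|+) = P(+|D)P(D) / P(+)
       = 0.07805560 / 0.19744564
       = 0.3953


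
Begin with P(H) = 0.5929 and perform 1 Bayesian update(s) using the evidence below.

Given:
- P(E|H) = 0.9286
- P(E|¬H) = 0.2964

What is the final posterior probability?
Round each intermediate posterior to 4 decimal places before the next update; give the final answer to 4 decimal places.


Sequential Bayesian updating:

Initial prior: P(H) = 0.5929

Update 1:
  P(E) = 0.9286 × 0.5929 + 0.2964 × 0.4071 = 0.55056694 + 0.12066444 = 0.67123138
  P(H|E) = 0.55056694 / 0.67123138 = 0.8202

Final posterior: 0.8202


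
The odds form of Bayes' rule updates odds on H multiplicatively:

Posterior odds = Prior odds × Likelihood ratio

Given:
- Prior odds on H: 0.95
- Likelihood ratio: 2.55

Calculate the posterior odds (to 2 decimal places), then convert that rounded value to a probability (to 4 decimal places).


Step 1: Calculate posterior odds
Posterior odds = Prior odds × LR
               = 0.95 × 2.55
               = 2.42

Step 2: Convert to probability
P(H|E) = Posterior odds / (1 + Posterior odds)
       = 2.42 / (1 + 2.42)
       = 2.42 / 3.42
       = 0.7076

The evidence increased P(H) from 0.4872 to 0.7076.


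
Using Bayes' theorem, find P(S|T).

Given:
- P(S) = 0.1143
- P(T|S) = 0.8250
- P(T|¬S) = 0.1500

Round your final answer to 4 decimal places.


Bayes' theorem: P(S|T) = P(T|S) × P(S) / P(T)

Step 1: Calculate P(T) using law of total probability
P(T) = P(T|S)P(S) + P(T|¬S)P(¬S)
     = 0.8250 × 0.1143 + 0.1500 × 0.8857
     = 0.09429750 + 0.13285500
     = 0.22715250

Step 2: Apply Bayes' theorem
P(S|T) = P(T|S) × P(S) / P(T)
       = 0.09429750 / 0.22715250
       = 0.4151


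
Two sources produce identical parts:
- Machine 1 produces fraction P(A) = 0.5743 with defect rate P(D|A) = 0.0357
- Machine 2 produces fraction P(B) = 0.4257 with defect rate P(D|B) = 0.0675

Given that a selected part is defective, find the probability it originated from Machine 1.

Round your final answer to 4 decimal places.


Let A = from Machine 1, D = defective

Given:
- P(A) = 0.5743, P(B) = 0.4257
- P(D|A) = 0.0357, P(D|B) = 0.0675

Step 1: Find P(D)
P(D) = P(D|A)P(A) + P(D|B)P(B)
     = 0.0357 × 0.5743 + 0.0675 × 0.4257
     = 0.02050251 + 0.02873475
     = 0.04923726

Step 2: Apply Bayes' theorem
P(A|D) = P(D|A)P(A) / P(D)
       = 0.02050251 / 0.04923726
       = 0.4164


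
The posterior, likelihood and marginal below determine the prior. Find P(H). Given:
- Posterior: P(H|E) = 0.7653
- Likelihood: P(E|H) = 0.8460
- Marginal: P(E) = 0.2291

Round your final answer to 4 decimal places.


From Bayes' theorem: P(H|E) = P(E|H) × P(H) / P(E)

Rearranging for P(H):
P(H) = P(H|E) × P(E) / P(E|H)
     = 0.7653 × 0.2291 / 0.8460
     = 0.17533023 / 0.8460
     = 0.2072


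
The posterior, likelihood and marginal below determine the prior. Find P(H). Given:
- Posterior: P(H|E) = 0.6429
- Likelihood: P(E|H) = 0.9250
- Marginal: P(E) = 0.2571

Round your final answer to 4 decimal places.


From Bayes' theorem: P(H|E) = P(E|H) × P(H) / P(E)

Rearranging for P(H):
P(H) = P(H|E) × P(E) / P(E|H)
     = 0.6429 × 0.2571 / 0.9250
     = 0.16528959 / 0.9250
     = 0.1787


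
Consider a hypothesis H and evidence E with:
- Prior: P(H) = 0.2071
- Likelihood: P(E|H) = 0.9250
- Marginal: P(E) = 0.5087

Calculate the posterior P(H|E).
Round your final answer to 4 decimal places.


Using Bayes' theorem:

P(H|E) = P(E|H) × P(H) / P(E)
       = 0.9250 × 0.2071 / 0.5087
       = 0.19156750 / 0.5087
       = 0.3766

The evidence strengthens our belief in H.
Prior: 0.2071 → Posterior: 0.3766


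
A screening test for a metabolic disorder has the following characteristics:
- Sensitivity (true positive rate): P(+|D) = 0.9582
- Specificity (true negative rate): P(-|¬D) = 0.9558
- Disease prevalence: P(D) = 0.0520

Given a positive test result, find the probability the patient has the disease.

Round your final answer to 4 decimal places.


Let D = has disease, + = positive test

Given:
- P(D) = 0.0520 (prevalence)
- P(+|D) = 0.9582 (sensitivity)
- P(-|¬D) = 0.9558 (specificity)
- P(+|¬D) = 0.0442 (false positive rate = 1 - specificity)

Step 1: Find P(+)
P(+) = P(+|D)P(D) + P(+|¬D)P(¬D)
     = 0.9582 × 0.0520 + 0.0442 × 0.9480
     = 0.04982640 + 0.04190160
     = 0.09172800

Step 2: Apply Bayes' theorem for P(D|+)
P(D|+) = P(+|D)P(D) / P(+)
       = 0.04982640 / 0.09172800
       = 0.5432


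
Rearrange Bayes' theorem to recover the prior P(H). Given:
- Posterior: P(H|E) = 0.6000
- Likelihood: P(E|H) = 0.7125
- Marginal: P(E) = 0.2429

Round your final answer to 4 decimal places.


From Bayes' theorem: P(H|E) = P(E|H) × P(H) / P(E)

Rearranging for P(H):
P(H) = P(H|E) × P(E) / P(E|H)
     = 0.6000 × 0.2429 / 0.7125
     = 0.14574000 / 0.7125
     = 0.2045


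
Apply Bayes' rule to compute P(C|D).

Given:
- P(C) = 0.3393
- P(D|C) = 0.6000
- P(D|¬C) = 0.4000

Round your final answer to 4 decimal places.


Bayes' theorem: P(C|D) = P(D|C) × P(C) / P(D)

Step 1: Calculate P(D) using law of total probability
P(D) = P(D|C)P(C) + P(D|¬C)P(¬C)
     = 0.6000 × 0.3393 + 0.4000 × 0.6607
     = 0.20358000 + 0.26428000
     = 0.46786000

Step 2: Apply Bayes' theorem
P(C|D) = P(D|C) × P(C) / P(D)
       = 0.20358000 / 0.46786000
       = 0.4351


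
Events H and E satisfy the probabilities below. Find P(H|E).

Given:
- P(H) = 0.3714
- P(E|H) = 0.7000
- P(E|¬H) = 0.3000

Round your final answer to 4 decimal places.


Bayes' theorem: P(H|E) = P(E|H) × P(H) / P(E)

Step 1: Calculate P(E) using law of total probability
P(E) = P(E|H)P(H) + P(E|¬H)P(¬H)
     = 0.7000 × 0.3714 + 0.3000 × 0.6286
     = 0.25998000 + 0.18858000
     = 0.44856000

Step 2: Apply Bayes' theorem
P(H|E) = P(E|H) × P(H) / P(E)
       = 0.25998000 / 0.44856000
       = 0.5796


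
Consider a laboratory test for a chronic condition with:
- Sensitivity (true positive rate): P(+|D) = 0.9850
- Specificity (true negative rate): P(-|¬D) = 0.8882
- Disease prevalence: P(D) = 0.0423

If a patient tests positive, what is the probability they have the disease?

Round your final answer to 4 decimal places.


Let D = has disease, + = positive test

Given:
- P(D) = 0.0423 (prevalence)
- P(+|D) = 0.9850 (sensitivity)
- P(-|¬D) = 0.8882 (specificity)
- P(+|¬D) = 0.1118 (false positive rate = 1 - specificity)

Step 1: Find P(+)
P(+) = P(+|D)P(D) + P(+|¬D)P(¬D)
     = 0.9850 × 0.0423 + 0.1118 × 0.9577
     = 0.04166550 + 0.10707086
     = 0.14873636

Step 2: Apply Bayes' theorem for P(D|+)
P(D|+) = P(+|D)P(D) / P(+)
       = 0.04166550 / 0.14873636
       = 0.2801


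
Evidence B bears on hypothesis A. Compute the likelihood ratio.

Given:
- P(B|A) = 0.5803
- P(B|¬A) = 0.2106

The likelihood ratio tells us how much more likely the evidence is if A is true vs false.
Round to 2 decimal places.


Likelihood Ratio (LR) = P(B|A) / P(B|¬A)

LR = 0.5803 / 0.2106
   = 2.76

The evidence is 2.76 times more likely if A is true than if A is false.
LR > 1, so observing B raises the odds in favor of A.


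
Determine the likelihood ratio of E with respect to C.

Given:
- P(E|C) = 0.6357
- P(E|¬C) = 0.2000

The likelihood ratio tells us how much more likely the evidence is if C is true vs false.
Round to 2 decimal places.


Likelihood Ratio (LR) = P(E|C) / P(E|¬C)

LR = 0.6357 / 0.2000
   = 3.18

The evidence is 3.18 times more likely if C is true than if C is false.
LR > 1, so observing E raises the odds in favor of C.


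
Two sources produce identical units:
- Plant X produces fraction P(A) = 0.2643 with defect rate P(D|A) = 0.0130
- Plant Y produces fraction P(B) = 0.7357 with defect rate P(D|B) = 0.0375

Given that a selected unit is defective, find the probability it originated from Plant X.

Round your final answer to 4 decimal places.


Let A = from Plant X, D = defective

Given:
- P(A) = 0.2643, P(B) = 0.7357
- P(D|A) = 0.0130, P(D|B) = 0.0375

Step 1: Find P(D)
P(D) = P(D|A)P(A) + P(D|B)P(B)
     = 0.0130 × 0.2643 + 0.0375 × 0.7357
     = 0.00343590 + 0.02758875
     = 0.03102465

Step 2: Apply Bayes' theorem
P(A|D) = P(D|A)P(A) / P(D)
       = 0.00343590 / 0.03102465
       = 0.1107


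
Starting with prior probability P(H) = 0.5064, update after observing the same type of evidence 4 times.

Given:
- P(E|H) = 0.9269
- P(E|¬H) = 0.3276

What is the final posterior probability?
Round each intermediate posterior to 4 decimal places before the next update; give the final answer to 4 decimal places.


Sequential Bayesian updating:

Initial prior: P(H) = 0.5064

Update 1:
  P(E) = 0.9269 × 0.5064 + 0.3276 × 0.4936 = 0.46938216 + 0.16170336 = 0.63108552
  P(H|E) = 0.46938216 / 0.63108552 = 0.7438

Update 2:
  P(E) = 0.9269 × 0.7438 + 0.3276 × 0.2562 = 0.68942822 + 0.08393112 = 0.77335934
  P(H|E) = 0.68942822 / 0.77335934 = 0.8915

Update 3:
  P(E) = 0.9269 × 0.8915 + 0.3276 × 0.1085 = 0.82633135 + 0.03554460 = 0.86187595
  P(H|E) = 0.82633135 / 0.86187595 = 0.9588

Update 4:
  P(E) = 0.9269 × 0.9588 + 0.3276 × 0.0412 = 0.88871172 + 0.01349712 = 0.90220884
  P(H|E) = 0.88871172 / 0.90220884 = 0.9850

Final posterior: 0.9850


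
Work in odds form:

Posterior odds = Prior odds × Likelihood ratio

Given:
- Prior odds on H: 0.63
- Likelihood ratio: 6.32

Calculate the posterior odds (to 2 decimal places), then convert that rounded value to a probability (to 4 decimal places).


Step 1: Calculate posterior odds
Posterior odds = Prior odds × LR
               = 0.63 × 6.32
               = 3.98

Step 2: Convert to probability
P(H|E) = Posterior odds / (1 + Posterior odds)
       = 3.98 / (1 + 3.98)
       = 3.98 / 4.98
       = 0.7992

The evidence increased P(H) from 0.3865 to 0.7992.


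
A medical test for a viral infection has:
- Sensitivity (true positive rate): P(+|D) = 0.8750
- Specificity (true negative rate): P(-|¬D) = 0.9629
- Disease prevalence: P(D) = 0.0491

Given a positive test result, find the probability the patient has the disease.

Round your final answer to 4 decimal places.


Let D = has disease, + = positive test

Given:
- P(D) = 0.0491 (prevalence)
- P(+|D) = 0.8750 (sensitivity)
- P(-|¬D) = 0.9629 (specificity)
- P(+|¬D) = 0.0371 (false positive rate = 1 - specificity)

Step 1: Find P(+)
P(+) = P(+|D)P(D) + P(+|¬D)P(¬D)
     = 0.8750 × 0.0491 + 0.0371 × 0.9509
     = 0.04296250 + 0.03527839
     = 0.07824089

Step 2: Apply Bayes' theorem for P(D|+)
P(D|+) = P(+|D)P(D) / P(+)
       = 0.04296250 / 0.07824089
       = 0.5491


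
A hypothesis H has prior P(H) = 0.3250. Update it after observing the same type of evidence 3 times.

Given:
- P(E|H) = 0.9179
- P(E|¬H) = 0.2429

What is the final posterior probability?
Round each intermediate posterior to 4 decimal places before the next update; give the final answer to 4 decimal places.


Sequential Bayesian updating:

Initial prior: P(H) = 0.3250

Update 1:
  P(E) = 0.9179 × 0.3250 + 0.2429 × 0.6750 = 0.29831750 + 0.16395750 = 0.46227500
  P(H|E) = 0.29831750 / 0.46227500 = 0.6453

Update 2:
  P(E) = 0.9179 × 0.6453 + 0.2429 × 0.3547 = 0.59232087 + 0.08615663 = 0.67847750
  P(H|E) = 0.59232087 / 0.67847750 = 0.8730

Update 3:
  P(E) = 0.9179 × 0.8730 + 0.2429 × 0.1270 = 0.80132670 + 0.03084830 = 0.83217500
  P(H|E) = 0.80132670 / 0.83217500 = 0.9629

Final posterior: 0.9629


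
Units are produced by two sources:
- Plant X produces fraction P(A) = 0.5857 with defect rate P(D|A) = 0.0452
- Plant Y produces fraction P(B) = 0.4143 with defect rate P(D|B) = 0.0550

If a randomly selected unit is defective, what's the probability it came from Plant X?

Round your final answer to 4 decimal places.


Let A = from Plant X, D = defective

Given:
- P(A) = 0.5857, P(B) = 0.4143
- P(D|A) = 0.0452, P(D|B) = 0.0550

Step 1: Find P(D)
P(D) = P(D|A)P(A) + P(D|B)P(B)
     = 0.0452 × 0.5857 + 0.0550 × 0.4143
     = 0.02647364 + 0.02278650
     = 0.04926014

Step 2: Apply Bayes' theorem
P(A|D) = P(D|A)P(A) / P(D)
       = 0.02647364 / 0.04926014
       = 0.5374


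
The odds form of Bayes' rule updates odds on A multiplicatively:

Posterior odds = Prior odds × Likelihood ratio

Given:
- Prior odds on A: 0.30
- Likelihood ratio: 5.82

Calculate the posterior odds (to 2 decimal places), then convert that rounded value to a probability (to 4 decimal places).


Step 1: Calculate posterior odds
Posterior odds = Prior odds × LR
               = 0.30 × 5.82
               = 1.75

Step 2: Convert to probability
P(A|E) = Posterior odds / (1 + Posterior odds)
       = 1.75 / (1 + 1.75)
       = 1.75 / 2.75
       = 0.6364

The evidence increased P(A) from 0.2308 to 0.6364.


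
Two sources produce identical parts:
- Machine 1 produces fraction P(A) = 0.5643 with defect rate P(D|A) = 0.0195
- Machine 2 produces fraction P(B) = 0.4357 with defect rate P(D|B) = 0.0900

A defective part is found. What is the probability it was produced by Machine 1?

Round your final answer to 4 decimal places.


Let A = from Machine 1, D = defective

Given:
- P(A) = 0.5643, P(B) = 0.4357
- P(D|A) = 0.0195, P(D|B) = 0.0900

Step 1: Find P(D)
P(D) = P(D|A)P(A) + P(D|B)P(B)
     = 0.0195 × 0.5643 + 0.0900 × 0.4357
     = 0.01100385 + 0.03921300
     = 0.05021685

Step 2: Apply Bayes' theorem
P(A|D) = P(D|A)P(A) / P(D)
       = 0.01100385 / 0.05021685
       = 0.2191


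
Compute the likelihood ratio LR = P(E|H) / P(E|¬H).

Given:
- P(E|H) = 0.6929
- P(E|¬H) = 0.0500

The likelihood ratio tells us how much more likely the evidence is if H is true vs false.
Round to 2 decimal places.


Likelihood Ratio (LR) = P(E|H) / P(E|¬H)

LR = 0.6929 / 0.0500
   = 13.86

The evidence is 13.86 times more likely if H is true than if H is false.
LR > 1, so observing E raises the odds in favor of H.


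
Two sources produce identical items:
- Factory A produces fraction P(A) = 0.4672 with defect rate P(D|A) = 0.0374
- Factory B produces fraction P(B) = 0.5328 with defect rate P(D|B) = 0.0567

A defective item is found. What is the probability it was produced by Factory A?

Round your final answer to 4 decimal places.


Let A = from Factory A, D = defective

Given:
- P(A) = 0.4672, P(B) = 0.5328
- P(D|A) = 0.0374, P(D|B) = 0.0567

Step 1: Find P(D)
P(D) = P(D|A)P(A) + P(D|B)P(B)
     = 0.0374 × 0.4672 + 0.0567 × 0.5328
     = 0.01747328 + 0.03020976
     = 0.04768304

Step 2: Apply Bayes' theorem
P(A|D) = P(D|A)P(A) / P(D)
       = 0.01747328 / 0.04768304
       = 0.3664


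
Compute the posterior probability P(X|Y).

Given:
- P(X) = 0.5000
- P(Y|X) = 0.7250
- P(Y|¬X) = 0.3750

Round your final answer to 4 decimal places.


Bayes' theorem: P(X|Y) = P(Y|X) × P(X) / P(Y)

Step 1: Calculate P(Y) using law of total probability
P(Y) = P(Y|X)P(X) + P(Y|¬X)P(¬X)
     = 0.7250 × 0.5000 + 0.3750 × 0.5000
     = 0.36250000 + 0.18750000
     = 0.55000000

Step 2: Apply Bayes' theorem
P(X|Y) = P(Y|X) × P(X) / P(Y)
       = 0.36250000 / 0.55000000
       = 0.6591


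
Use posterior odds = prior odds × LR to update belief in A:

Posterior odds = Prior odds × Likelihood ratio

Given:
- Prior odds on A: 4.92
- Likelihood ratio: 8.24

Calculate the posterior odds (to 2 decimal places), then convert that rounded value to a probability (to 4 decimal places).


Step 1: Calculate posterior odds
Posterior odds = Prior odds × LR
               = 4.92 × 8.24
               = 40.54

Step 2: Convert to probability
P(A|E) = Posterior odds / (1 + Posterior odds)
       = 40.54 / (1 + 40.54)
       = 40.54 / 41.54
       = 0.9759

The evidence increased P(A) from 0.8311 to 0.9759.


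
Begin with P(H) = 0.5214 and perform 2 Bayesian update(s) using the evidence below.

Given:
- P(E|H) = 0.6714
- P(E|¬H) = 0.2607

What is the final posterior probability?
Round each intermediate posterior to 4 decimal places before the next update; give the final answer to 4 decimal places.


Sequential Bayesian updating:

Initial prior: P(H) = 0.5214

Update 1:
  P(E) = 0.6714 × 0.5214 + 0.2607 × 0.4786 = 0.35006796 + 0.12477102 = 0.47483898
  P(H|E) = 0.35006796 / 0.47483898 = 0.7372

Update 2:
  P(E) = 0.6714 × 0.7372 + 0.2607 × 0.2628 = 0.49495608 + 0.06851196 = 0.56346804
  P(H|E) = 0.49495608 / 0.56346804 = 0.8784

Final posterior: 0.8784


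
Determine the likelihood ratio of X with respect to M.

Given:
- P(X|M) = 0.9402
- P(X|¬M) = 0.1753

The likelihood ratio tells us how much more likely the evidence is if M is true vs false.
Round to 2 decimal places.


Likelihood Ratio (LR) = P(X|M) / P(X|¬M)

LR = 0.9402 / 0.1753
   = 5.36

The evidence is 5.36 times more likely if M is true than if M is false.
Because LR exceeds 1, X is evidence for M.


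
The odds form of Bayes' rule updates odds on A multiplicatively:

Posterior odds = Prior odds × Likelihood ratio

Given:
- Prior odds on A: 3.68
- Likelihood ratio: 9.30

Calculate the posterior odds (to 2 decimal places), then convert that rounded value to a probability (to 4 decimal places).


Step 1: Calculate posterior odds
Posterior odds = Prior odds × LR
               = 3.68 × 9.30
               = 34.22

Step 2: Convert to probability
P(A|E) = Posterior odds / (1 + Posterior odds)
       = 34.22 / (1 + 34.22)
       = 34.22 / 35.22
       = 0.9716

The evidence increased P(A) from 0.7863 to 0.9716.


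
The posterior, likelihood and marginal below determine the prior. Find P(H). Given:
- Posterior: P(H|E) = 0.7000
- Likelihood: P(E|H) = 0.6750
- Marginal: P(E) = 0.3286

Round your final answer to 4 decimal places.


From Bayes' theorem: P(H|E) = P(E|H) × P(H) / P(E)

Rearranging for P(H):
P(H) = P(H|E) × P(E) / P(E|H)
     = 0.7000 × 0.3286 / 0.6750
     = 0.23002000 / 0.6750
     = 0.3408


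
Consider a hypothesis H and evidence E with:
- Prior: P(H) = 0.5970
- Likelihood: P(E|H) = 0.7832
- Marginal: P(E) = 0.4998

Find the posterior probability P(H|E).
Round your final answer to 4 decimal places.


Using Bayes' theorem:

P(H|E) = P(E|H) × P(H) / P(E)
       = 0.7832 × 0.5970 / 0.4998
       = 0.46757040 / 0.4998
       = 0.9355

The evidence strengthens our belief in H.
Prior: 0.5970 → Posterior: 0.9355


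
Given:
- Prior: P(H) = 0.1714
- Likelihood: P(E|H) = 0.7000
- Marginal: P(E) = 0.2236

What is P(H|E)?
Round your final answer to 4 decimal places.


Using Bayes' theorem:

P(H|E) = P(E|H) × P(H) / P(E)
       = 0.7000 × 0.1714 / 0.2236
       = 0.11998000 / 0.2236
       = 0.5366

The evidence strengthens our belief in H.
Prior: 0.1714 → Posterior: 0.5366


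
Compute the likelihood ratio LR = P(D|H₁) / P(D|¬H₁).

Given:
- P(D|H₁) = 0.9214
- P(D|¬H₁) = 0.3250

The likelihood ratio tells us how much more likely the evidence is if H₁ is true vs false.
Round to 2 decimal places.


Likelihood Ratio (LR) = P(D|H₁) / P(D|¬H₁)

LR = 0.9214 / 0.3250
   = 2.84

The evidence is 2.84 times more likely if H₁ is true than if H₁ is false.
Since LR > 1, the evidence supports H₁ over ¬H₁.
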